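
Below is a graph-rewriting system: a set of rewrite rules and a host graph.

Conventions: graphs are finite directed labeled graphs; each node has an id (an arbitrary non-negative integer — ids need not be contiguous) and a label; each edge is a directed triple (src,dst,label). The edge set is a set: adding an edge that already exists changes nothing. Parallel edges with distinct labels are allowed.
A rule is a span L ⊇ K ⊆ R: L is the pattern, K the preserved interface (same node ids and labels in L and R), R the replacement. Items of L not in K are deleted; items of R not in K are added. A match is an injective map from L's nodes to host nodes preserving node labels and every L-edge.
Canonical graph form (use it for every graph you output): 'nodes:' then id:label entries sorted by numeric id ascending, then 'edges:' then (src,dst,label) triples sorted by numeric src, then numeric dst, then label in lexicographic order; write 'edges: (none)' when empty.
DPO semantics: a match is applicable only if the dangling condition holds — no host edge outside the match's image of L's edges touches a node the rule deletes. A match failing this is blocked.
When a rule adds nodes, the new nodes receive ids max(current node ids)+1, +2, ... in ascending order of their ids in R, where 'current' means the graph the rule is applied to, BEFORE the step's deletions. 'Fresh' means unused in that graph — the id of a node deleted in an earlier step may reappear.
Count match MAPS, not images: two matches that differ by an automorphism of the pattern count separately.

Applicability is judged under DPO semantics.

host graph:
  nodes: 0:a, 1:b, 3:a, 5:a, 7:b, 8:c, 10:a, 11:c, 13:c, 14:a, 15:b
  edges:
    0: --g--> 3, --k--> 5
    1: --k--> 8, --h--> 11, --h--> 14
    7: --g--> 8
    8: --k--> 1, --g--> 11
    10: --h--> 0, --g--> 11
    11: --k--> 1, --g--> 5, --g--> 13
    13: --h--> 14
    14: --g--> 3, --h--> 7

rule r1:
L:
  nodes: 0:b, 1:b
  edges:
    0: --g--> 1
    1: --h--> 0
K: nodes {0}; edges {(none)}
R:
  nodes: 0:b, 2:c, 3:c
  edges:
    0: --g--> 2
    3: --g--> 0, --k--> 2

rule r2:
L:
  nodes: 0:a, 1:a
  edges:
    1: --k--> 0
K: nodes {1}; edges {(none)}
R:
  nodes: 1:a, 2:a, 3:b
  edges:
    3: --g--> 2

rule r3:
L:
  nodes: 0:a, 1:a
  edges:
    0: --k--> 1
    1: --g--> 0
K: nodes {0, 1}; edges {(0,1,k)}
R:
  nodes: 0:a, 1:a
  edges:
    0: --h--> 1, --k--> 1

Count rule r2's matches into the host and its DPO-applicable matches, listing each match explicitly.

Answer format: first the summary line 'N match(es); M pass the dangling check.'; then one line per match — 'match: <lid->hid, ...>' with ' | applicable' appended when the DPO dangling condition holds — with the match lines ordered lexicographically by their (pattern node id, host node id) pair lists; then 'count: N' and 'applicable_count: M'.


1 match(es); 0 pass the dangling check.
match: 0->5, 1->0
count: 1
applicable_count: 0


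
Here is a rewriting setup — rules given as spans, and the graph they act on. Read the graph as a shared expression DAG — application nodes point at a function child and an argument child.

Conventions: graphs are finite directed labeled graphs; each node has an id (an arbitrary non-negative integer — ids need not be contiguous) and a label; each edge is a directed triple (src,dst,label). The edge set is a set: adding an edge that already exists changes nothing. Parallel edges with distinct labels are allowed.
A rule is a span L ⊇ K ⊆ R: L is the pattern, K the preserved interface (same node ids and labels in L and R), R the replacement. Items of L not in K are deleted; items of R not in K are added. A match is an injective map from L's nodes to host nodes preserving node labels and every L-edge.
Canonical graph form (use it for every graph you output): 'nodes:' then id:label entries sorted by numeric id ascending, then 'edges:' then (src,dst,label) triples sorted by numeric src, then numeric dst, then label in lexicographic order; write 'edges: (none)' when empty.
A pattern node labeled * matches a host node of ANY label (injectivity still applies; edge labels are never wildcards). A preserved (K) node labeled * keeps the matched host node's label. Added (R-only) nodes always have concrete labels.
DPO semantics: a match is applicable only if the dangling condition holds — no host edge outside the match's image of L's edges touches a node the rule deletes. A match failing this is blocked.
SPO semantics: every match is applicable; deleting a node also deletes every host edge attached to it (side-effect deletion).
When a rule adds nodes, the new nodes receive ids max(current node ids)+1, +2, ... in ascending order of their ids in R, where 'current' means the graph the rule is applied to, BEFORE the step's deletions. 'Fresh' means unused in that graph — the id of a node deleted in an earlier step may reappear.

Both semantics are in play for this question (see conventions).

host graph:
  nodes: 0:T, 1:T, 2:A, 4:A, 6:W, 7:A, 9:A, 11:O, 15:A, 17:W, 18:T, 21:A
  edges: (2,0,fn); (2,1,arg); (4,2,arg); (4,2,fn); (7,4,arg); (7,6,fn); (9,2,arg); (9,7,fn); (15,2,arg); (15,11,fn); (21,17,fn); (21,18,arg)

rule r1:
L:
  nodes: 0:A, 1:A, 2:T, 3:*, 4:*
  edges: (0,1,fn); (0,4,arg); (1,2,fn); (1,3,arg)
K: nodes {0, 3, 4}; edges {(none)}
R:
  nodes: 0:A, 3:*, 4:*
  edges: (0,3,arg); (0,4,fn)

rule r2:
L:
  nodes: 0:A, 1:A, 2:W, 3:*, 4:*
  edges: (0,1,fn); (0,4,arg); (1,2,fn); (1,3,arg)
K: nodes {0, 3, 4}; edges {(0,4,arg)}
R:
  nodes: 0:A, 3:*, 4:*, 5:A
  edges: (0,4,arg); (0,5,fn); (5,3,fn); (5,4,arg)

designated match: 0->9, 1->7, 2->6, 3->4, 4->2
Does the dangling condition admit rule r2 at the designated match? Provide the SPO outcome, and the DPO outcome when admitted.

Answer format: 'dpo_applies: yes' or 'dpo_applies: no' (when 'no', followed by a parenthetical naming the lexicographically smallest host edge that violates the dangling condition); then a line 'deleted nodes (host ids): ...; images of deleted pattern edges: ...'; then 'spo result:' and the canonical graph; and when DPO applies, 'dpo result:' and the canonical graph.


dpo_applies: yes
deleted nodes (host ids): 6, 7; images of deleted pattern edges: (7,4,arg); (7,6,fn); (9,7,fn)
spo result:
nodes: 0:T, 1:T, 2:A, 4:A, 9:A, 11:O, 15:A, 17:W, 18:T, 21:A, 22:A
edges: (2,0,fn); (2,1,arg); (4,2,arg); (4,2,fn); (9,2,arg); (9,22,fn); (15,2,arg); (15,11,fn); (21,17,fn); (21,18,arg); (22,2,arg); (22,4,fn)
dpo result:
nodes: 0:T, 1:T, 2:A, 4:A, 9:A, 11:O, 15:A, 17:W, 18:T, 21:A, 22:A
edges: (2,0,fn); (2,1,arg); (4,2,arg); (4,2,fn); (9,2,arg); (9,22,fn); (15,2,arg); (15,11,fn); (21,17,fn); (21,18,arg); (22,2,arg); (22,4,fn)


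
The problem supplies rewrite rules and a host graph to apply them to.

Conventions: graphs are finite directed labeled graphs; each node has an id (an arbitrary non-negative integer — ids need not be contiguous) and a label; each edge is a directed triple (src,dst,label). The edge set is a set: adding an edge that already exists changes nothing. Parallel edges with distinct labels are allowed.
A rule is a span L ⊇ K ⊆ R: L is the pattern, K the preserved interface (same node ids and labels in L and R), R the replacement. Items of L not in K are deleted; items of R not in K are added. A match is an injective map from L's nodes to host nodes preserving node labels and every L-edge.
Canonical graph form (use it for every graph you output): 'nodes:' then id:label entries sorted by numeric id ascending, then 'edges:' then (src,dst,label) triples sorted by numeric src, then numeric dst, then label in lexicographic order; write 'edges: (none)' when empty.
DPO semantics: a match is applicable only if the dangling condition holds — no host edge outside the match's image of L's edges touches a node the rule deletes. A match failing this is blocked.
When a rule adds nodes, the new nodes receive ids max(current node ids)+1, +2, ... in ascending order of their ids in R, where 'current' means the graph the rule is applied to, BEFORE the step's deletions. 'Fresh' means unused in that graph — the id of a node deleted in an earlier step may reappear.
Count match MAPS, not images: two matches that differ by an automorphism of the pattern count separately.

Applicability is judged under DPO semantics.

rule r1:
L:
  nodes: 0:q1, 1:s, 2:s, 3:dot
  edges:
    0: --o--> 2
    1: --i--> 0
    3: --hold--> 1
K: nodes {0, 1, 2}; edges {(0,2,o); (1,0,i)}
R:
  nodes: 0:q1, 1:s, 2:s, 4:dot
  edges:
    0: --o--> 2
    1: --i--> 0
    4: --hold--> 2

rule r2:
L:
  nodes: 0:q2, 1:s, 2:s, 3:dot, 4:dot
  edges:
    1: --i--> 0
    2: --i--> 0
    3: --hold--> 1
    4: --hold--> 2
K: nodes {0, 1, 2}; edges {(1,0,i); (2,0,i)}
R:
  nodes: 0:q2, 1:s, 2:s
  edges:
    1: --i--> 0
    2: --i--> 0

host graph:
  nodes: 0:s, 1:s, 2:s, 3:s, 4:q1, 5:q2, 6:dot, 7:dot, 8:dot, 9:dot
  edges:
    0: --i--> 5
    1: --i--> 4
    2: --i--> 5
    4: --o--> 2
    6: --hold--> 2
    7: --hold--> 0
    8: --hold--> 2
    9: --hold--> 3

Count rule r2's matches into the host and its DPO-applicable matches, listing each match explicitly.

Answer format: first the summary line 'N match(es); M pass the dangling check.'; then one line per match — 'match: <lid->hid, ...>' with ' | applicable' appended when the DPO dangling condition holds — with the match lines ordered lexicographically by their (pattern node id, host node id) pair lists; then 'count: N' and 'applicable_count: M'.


4 match(es); 4 pass the dangling check.
match: 0->5, 1->0, 2->2, 3->7, 4->6 | applicable
match: 0->5, 1->0, 2->2, 3->7, 4->8 | applicable
match: 0->5, 1->2, 2->0, 3->6, 4->7 | applicable
match: 0->5, 1->2, 2->0, 3->8, 4->7 | applicable
count: 4
applicable_count: 4


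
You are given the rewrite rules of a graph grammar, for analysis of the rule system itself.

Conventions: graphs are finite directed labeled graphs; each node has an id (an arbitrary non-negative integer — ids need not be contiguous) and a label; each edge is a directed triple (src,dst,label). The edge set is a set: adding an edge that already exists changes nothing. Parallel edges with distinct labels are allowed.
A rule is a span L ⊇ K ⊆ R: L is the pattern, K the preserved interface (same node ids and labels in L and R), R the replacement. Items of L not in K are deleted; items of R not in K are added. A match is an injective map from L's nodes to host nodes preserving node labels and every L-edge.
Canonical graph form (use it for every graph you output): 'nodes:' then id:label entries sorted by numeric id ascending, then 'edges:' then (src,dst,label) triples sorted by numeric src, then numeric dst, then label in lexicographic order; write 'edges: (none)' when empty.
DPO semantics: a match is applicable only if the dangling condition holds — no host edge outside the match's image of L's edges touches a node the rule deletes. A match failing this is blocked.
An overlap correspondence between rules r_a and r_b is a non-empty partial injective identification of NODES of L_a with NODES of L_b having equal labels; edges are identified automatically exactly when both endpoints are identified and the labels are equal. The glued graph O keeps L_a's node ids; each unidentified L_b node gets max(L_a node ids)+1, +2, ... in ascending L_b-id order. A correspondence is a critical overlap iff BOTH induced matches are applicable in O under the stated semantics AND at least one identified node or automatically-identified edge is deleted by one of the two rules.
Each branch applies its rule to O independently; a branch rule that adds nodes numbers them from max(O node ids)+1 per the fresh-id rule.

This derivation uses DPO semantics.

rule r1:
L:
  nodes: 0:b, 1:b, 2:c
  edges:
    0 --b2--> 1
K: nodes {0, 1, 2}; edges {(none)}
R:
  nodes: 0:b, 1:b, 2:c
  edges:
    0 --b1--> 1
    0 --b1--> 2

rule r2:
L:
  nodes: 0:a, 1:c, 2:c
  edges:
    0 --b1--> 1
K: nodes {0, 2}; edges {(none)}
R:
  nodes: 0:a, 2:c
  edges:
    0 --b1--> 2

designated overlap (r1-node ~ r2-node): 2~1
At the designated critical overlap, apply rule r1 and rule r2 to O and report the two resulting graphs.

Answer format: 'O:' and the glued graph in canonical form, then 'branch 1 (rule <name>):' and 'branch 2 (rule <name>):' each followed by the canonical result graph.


O:
nodes: 0:b, 1:b, 2:c, 3:a, 4:c
edges: (0,1,b2); (3,2,b1)
branch 1 (rule r1):
nodes: 0:b, 1:b, 2:c, 3:a, 4:c
edges: (0,1,b1); (0,2,b1); (3,2,b1)
branch 2 (rule r2):
nodes: 0:b, 1:b, 3:a, 4:c
edges: (0,1,b2); (3,4,b1)


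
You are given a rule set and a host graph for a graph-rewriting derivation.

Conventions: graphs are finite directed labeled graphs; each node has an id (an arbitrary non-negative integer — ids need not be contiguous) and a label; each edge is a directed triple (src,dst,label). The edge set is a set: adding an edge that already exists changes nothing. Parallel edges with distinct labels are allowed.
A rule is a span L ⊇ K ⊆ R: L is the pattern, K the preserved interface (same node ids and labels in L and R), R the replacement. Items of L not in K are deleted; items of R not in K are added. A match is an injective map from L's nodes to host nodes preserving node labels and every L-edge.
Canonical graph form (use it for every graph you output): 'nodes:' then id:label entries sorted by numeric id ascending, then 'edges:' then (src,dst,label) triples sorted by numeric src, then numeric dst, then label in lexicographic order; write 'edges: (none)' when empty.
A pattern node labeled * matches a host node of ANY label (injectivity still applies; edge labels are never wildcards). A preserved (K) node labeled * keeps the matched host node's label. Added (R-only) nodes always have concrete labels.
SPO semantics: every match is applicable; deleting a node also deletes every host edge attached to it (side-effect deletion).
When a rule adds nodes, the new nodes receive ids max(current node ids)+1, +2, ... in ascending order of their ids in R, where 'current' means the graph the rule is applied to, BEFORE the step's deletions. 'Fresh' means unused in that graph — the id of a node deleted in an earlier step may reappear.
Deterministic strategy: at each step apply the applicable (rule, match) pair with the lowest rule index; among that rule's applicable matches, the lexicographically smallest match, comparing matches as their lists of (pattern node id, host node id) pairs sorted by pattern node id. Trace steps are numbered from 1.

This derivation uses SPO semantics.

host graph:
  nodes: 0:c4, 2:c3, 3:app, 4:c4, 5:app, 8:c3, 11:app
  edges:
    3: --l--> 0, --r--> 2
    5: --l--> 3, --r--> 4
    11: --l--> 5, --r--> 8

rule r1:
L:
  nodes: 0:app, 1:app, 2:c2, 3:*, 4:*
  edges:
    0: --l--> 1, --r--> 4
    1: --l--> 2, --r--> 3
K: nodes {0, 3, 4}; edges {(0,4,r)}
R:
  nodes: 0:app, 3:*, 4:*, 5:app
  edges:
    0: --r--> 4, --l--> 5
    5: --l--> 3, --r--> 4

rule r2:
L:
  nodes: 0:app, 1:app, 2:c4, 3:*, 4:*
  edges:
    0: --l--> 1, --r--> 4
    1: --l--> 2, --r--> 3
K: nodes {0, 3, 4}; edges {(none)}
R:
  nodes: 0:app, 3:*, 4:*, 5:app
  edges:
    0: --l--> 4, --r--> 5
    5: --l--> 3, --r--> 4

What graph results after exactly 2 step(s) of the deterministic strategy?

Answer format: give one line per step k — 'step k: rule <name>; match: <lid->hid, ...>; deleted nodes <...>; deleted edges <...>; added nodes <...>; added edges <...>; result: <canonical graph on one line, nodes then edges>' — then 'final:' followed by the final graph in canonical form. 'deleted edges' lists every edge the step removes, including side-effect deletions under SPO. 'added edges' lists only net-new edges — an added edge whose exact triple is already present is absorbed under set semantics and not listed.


step 1: rule r2; match: 0->5, 1->3, 2->0, 3->2, 4->4; deleted nodes 0, 3; deleted edges (3,0,l); (3,2,r); (5,3,l); (5,4,r); added nodes 12; added edges (5,4,l); (5,12,r); (12,2,l); (12,4,r); result: nodes: 2:c3, 4:c4, 5:app, 8:c3, 11:app, 12:app edges: (5,4,l); (5,12,r); (11,5,l); (11,8,r); (12,2,l); (12,4,r)
step 2: rule r2; match: 0->11, 1->5, 2->4, 3->12, 4->8; deleted nodes 4, 5; deleted edges (5,4,l); (5,12,r); (11,5,l); (11,8,r); (12,4,r); added nodes 13; added edges (11,8,l); (11,13,r); (13,8,r); (13,12,l); result: nodes: 2:c3, 8:c3, 11:app, 12:app, 13:app edges: (11,8,l); (11,13,r); (12,2,l); (13,8,r); (13,12,l)
final:
nodes: 2:c3, 8:c3, 11:app, 12:app, 13:app
edges: (11,8,l); (11,13,r); (12,2,l); (13,8,r); (13,12,l)


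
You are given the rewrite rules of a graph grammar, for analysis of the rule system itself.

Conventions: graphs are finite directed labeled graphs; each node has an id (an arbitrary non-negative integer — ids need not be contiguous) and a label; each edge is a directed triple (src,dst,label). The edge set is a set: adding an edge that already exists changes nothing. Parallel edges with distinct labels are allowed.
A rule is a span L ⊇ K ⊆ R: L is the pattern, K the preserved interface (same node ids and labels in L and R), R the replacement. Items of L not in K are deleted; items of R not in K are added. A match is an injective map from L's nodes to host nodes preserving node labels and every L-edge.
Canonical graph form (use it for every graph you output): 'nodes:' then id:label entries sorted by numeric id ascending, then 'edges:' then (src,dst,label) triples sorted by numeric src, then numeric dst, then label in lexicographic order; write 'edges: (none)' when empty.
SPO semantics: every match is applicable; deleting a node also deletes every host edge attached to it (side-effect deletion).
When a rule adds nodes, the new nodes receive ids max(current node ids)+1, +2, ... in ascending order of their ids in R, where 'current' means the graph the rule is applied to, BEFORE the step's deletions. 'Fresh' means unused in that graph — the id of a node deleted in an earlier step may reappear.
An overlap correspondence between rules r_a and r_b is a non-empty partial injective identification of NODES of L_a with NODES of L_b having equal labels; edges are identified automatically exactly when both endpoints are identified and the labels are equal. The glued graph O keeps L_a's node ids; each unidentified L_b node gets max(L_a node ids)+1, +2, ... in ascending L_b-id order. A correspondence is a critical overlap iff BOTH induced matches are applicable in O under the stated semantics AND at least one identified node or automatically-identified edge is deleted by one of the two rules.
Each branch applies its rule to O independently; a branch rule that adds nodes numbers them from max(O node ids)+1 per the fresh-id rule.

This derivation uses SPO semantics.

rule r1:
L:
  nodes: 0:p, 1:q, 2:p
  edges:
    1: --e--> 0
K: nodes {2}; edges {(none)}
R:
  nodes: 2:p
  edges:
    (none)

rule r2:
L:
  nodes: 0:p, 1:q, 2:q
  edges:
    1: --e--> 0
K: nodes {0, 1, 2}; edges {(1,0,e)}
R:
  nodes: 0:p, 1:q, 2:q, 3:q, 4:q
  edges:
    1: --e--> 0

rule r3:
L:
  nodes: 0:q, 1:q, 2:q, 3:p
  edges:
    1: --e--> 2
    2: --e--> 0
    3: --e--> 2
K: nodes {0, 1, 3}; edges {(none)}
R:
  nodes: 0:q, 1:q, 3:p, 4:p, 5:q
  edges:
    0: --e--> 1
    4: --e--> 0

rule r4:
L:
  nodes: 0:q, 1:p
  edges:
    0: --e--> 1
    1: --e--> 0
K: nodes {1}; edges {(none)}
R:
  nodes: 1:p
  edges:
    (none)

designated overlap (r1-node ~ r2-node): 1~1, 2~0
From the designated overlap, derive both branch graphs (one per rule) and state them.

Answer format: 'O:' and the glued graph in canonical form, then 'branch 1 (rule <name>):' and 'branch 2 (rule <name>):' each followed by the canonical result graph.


O:
nodes: 0:p, 1:q, 2:p, 3:q
edges: (1,0,e); (1,2,e)
branch 1 (rule r1):
nodes: 2:p, 3:q
edges: (none)
branch 2 (rule r2):
nodes: 0:p, 1:q, 2:p, 3:q, 4:q, 5:q
edges: (1,0,e); (1,2,e)


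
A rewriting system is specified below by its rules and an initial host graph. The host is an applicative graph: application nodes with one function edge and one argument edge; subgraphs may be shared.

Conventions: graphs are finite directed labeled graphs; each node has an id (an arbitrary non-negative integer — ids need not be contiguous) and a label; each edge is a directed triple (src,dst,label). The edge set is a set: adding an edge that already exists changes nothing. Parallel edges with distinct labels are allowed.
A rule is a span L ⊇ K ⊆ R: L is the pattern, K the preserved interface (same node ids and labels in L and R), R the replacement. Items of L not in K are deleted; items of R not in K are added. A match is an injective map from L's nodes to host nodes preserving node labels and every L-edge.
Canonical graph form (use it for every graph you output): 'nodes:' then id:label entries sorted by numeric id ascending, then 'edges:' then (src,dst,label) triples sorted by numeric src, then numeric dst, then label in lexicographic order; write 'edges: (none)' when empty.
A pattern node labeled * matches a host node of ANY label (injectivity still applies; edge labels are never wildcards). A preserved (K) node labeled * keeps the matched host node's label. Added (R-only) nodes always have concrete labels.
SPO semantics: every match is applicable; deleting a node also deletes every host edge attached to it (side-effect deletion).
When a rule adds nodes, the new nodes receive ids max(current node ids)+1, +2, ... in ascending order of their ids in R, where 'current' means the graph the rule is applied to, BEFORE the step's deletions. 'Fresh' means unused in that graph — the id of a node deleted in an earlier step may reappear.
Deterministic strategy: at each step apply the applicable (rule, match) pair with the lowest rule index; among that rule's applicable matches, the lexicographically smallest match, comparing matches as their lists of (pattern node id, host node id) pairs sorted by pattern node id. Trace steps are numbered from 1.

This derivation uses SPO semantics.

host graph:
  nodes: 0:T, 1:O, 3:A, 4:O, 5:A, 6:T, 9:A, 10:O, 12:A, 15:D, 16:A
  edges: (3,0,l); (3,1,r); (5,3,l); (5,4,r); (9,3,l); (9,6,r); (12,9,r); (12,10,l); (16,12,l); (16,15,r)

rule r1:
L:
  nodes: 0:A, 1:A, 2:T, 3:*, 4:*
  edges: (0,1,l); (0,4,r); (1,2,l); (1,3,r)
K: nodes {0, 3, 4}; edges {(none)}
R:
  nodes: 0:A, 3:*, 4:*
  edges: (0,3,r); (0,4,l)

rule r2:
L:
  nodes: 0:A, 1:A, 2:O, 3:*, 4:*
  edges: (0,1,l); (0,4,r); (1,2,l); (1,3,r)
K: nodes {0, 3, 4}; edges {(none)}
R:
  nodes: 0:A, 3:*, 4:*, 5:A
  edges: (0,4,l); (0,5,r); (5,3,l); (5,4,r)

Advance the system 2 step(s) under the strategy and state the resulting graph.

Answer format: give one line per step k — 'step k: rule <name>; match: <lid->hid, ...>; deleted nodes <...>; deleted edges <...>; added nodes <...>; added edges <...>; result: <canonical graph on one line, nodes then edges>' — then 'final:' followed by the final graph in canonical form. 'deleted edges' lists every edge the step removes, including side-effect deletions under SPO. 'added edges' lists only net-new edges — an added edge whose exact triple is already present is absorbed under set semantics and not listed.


step 1: rule r1; match: 0->5, 1->3, 2->0, 3->1, 4->4; deleted nodes 0, 3; deleted edges (3,0,l); (3,1,r); (5,3,l); (5,4,r); (9,3,l); added nodes (none); added edges (5,1,r); (5,4,l); result: nodes: 1:O, 4:O, 5:A, 6:T, 9:A, 10:O, 12:A, 15:D, 16:A edges: (5,1,r); (5,4,l); (9,6,r); (12,9,r); (12,10,l); (16,12,l); (16,15,r)
step 2: rule r2; match: 0->16, 1->12, 2->10, 3->9, 4->15; deleted nodes 10, 12; deleted edges (12,9,r); (12,10,l); (16,12,l); (16,15,r); added nodes 17; added edges (16,15,l); (16,17,r); (17,9,l); (17,15,r); result: nodes: 1:O, 4:O, 5:A, 6:T, 9:A, 15:D, 16:A, 17:A edges: (5,1,r); (5,4,l); (9,6,r); (16,15,l); (16,17,r); (17,9,l); (17,15,r)
final:
nodes: 1:O, 4:O, 5:A, 6:T, 9:A, 15:D, 16:A, 17:A
edges: (5,1,r); (5,4,l); (9,6,r); (16,15,l); (16,17,r); (17,9,l); (17,15,r)


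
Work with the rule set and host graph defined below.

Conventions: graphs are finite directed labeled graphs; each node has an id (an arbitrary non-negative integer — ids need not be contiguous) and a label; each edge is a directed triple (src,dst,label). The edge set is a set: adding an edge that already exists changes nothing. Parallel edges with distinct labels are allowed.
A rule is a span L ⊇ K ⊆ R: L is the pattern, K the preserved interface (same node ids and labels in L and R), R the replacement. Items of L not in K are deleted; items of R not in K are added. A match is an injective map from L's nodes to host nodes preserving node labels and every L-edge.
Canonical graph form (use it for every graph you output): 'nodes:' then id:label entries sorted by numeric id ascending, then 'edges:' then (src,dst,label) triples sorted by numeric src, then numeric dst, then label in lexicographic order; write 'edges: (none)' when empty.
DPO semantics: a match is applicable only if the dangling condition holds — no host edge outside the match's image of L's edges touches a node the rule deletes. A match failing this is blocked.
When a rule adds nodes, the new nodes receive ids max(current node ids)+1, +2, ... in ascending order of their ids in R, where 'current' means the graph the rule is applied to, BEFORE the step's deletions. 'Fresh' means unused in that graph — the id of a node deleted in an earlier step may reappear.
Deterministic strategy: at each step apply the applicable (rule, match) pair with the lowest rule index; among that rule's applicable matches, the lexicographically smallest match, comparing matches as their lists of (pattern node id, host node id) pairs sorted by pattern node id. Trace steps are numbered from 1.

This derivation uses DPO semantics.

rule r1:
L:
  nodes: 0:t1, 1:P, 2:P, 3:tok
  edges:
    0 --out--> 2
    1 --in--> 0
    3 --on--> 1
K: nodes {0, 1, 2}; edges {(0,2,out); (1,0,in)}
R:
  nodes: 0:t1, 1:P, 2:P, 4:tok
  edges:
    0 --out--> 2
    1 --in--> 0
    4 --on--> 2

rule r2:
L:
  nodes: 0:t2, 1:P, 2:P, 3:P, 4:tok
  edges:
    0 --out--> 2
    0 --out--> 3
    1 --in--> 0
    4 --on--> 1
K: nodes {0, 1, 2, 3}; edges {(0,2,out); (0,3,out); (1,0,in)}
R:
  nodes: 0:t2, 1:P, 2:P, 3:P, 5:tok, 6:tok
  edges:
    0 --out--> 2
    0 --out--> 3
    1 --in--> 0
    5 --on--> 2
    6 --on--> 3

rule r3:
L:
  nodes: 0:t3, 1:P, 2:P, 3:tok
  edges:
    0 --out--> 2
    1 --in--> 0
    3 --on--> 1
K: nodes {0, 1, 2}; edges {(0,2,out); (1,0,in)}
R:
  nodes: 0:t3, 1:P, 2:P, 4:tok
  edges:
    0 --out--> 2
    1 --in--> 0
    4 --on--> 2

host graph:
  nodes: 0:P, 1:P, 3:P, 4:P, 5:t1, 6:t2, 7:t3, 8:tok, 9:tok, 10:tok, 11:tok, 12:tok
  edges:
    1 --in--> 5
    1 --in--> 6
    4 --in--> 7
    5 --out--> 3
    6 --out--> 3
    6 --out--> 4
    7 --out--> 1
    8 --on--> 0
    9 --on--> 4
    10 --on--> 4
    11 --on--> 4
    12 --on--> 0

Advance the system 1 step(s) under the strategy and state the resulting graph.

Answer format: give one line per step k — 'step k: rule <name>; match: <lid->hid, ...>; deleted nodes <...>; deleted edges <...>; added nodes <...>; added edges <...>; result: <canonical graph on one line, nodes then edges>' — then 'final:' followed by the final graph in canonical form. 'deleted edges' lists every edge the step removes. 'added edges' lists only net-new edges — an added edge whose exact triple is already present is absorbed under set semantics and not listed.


step 1: rule r3; match: 0->7, 1->4, 2->1, 3->9; deleted nodes 9; deleted edges (9,4,on); added nodes 13; added edges (13,1,on); result: nodes: 0:P, 1:P, 3:P, 4:P, 5:t1, 6:t2, 7:t3, 8:tok, 10:tok, 11:tok, 12:tok, 13:tok edges: (1,5,in); (1,6,in); (4,7,in); (5,3,out); (6,3,out); (6,4,out); (7,1,out); (8,0,on); (10,4,on); (11,4,on); (12,0,on); (13,1,on)
final:
nodes: 0:P, 1:P, 3:P, 4:P, 5:t1, 6:t2, 7:t3, 8:tok, 10:tok, 11:tok, 12:tok, 13:tok
edges: (1,5,in); (1,6,in); (4,7,in); (5,3,out); (6,3,out); (6,4,out); (7,1,out); (8,0,on); (10,4,on); (11,4,on); (12,0,on); (13,1,on)


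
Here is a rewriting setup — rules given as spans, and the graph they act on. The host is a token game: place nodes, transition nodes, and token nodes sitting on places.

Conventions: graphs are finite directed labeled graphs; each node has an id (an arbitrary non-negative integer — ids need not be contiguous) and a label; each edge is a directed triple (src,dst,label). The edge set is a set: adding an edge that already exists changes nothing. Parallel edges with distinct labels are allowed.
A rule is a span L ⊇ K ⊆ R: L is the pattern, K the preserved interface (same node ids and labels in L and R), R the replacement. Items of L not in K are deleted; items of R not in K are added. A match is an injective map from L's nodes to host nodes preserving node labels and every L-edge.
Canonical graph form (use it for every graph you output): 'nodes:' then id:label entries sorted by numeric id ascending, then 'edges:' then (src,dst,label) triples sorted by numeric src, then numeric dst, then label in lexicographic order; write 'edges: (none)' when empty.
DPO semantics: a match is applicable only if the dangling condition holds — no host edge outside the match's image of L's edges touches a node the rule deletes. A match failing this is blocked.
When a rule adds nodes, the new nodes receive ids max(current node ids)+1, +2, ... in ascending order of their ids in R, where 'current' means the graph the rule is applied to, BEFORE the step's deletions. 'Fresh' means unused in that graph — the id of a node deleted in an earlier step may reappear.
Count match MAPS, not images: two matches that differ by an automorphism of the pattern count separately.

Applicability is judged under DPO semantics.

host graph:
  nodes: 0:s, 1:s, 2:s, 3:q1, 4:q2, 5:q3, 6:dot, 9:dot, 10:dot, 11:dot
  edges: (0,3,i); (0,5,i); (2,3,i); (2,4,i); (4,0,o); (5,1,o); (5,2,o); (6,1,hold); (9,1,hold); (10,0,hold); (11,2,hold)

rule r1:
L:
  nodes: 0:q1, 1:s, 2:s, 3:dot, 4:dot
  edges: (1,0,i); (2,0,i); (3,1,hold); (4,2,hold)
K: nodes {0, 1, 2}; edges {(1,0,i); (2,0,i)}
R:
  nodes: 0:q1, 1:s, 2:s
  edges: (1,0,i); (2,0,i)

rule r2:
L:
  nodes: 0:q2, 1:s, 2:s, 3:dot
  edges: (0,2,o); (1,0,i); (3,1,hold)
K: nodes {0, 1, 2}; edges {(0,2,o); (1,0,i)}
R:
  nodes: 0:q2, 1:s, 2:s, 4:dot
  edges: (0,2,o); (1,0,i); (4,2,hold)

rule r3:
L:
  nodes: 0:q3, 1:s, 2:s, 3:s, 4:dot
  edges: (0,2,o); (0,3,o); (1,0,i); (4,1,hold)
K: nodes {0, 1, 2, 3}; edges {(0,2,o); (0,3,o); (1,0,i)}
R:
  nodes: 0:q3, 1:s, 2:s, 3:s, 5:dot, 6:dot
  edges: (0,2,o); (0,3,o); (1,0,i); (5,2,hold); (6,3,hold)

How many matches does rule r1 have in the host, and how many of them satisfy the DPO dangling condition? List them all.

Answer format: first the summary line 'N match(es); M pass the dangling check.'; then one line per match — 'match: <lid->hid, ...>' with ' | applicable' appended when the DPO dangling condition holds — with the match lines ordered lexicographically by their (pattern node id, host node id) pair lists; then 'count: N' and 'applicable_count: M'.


2 match(es); 2 pass the dangling check.
match: 0->3, 1->0, 2->2, 3->10, 4->11 | applicable
match: 0->3, 1->2, 2->0, 3->11, 4->10 | applicable
count: 2
applicable_count: 2


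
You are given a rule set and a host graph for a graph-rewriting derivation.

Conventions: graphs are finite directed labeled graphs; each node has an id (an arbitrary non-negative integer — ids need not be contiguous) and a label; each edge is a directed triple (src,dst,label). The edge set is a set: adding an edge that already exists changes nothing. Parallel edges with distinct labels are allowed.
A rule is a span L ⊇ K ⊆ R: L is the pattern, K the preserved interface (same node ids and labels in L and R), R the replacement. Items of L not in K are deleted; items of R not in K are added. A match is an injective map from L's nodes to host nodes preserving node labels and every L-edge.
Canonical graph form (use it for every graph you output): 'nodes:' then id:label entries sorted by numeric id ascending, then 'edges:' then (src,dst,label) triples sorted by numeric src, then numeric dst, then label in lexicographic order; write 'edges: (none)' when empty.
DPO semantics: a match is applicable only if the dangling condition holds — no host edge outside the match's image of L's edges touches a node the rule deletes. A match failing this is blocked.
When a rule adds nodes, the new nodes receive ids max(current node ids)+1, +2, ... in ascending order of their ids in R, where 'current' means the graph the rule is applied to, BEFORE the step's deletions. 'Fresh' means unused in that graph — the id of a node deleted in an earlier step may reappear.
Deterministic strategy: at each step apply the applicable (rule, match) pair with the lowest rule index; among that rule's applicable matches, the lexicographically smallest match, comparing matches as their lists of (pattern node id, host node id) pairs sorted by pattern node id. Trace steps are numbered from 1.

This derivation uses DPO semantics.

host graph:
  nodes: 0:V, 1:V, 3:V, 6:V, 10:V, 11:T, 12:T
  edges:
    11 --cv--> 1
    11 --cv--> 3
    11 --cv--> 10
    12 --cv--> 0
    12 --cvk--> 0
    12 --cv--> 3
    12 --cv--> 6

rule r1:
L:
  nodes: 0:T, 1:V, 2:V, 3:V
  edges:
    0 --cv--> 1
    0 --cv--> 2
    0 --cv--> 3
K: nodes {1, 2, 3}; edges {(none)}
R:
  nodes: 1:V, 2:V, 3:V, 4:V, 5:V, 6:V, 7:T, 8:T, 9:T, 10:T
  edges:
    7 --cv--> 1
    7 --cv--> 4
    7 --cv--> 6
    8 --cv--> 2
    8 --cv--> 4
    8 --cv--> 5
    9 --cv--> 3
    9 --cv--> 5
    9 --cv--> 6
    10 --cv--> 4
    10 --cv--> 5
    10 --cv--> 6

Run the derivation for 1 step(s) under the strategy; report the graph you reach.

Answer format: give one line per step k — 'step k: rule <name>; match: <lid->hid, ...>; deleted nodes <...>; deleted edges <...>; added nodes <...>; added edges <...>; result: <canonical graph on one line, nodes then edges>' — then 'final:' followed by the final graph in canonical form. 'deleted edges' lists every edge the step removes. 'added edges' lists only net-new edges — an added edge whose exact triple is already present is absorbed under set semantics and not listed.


step 1: rule r1; match: 0->11, 1->1, 2->3, 3->10; deleted nodes 11; deleted edges (11,1,cv); (11,3,cv); (11,10,cv); added nodes 13, 14, 15, 16, 17, 18, 19; added edges (16,1,cv); (16,13,cv); (16,15,cv); (17,3,cv); (17,13,cv); (17,14,cv); (18,10,cv); (18,14,cv); (18,15,cv); (19,13,cv); (19,14,cv); (19,15,cv); result: nodes: 0:V, 1:V, 3:V, 6:V, 10:V, 12:T, 13:V, 14:V, 15:V, 16:T, 17:T, 18:T, 19:T edges: (12,0,cv); (12,0,cvk); (12,3,cv); (12,6,cv); (16,1,cv); (16,13,cv); (16,15,cv); (17,3,cv); (17,13,cv); (17,14,cv); (18,10,cv); (18,14,cv); (18,15,cv); (19,13,cv); (19,14,cv); (19,15,cv)
final:
nodes: 0:V, 1:V, 3:V, 6:V, 10:V, 12:T, 13:V, 14:V, 15:V, 16:T, 17:T, 18:T, 19:T
edges: (12,0,cv); (12,0,cvk); (12,3,cv); (12,6,cv); (16,1,cv); (16,13,cv); (16,15,cv); (17,3,cv); (17,13,cv); (17,14,cv); (18,10,cv); (18,14,cv); (18,15,cv); (19,13,cv); (19,14,cv); (19,15,cv)


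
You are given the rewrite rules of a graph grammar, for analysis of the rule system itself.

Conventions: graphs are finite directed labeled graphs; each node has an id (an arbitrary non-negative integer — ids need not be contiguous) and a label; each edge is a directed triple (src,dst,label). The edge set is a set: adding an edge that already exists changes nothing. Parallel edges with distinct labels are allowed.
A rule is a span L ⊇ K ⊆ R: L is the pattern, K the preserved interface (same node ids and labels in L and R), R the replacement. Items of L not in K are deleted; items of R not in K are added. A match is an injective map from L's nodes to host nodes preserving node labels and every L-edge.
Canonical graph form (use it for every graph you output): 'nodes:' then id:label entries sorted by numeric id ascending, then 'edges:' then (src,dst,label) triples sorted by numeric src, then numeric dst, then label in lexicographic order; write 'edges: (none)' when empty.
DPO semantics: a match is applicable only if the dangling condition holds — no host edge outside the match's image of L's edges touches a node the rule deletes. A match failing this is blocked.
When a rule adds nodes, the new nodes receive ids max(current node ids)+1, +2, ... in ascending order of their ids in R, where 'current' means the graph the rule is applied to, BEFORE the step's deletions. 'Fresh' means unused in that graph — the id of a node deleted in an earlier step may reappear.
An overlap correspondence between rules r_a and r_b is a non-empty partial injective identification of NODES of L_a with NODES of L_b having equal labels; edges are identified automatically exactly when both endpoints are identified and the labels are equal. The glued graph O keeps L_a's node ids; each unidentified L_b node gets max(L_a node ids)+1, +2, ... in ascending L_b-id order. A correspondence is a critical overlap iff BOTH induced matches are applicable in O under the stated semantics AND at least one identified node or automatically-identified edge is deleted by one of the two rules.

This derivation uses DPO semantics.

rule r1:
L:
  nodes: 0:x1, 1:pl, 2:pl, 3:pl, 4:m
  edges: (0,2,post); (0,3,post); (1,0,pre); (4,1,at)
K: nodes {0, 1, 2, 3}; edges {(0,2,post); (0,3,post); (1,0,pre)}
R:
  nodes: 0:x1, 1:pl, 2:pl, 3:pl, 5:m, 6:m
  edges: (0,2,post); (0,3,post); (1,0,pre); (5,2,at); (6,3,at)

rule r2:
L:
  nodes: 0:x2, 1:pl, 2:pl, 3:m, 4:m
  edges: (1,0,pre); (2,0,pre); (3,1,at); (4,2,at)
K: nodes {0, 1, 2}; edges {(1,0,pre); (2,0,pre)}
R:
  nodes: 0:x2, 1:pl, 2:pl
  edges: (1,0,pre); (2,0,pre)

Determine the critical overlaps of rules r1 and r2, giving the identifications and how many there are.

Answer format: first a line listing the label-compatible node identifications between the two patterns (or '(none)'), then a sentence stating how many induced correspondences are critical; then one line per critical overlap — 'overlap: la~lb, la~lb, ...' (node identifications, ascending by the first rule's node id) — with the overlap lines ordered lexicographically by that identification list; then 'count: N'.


label-compatible node identifications between L(r1) and L(r2): 1~1, 1~2, 2~1, 2~2, 3~1, 3~2, 4~3, 4~4
6 of the induced correspondences are critical overlaps of r1 and r2.
overlap: 1~1, 2~2, 4~3
overlap: 1~1, 3~2, 4~3
overlap: 1~1, 4~3
overlap: 1~2, 2~1, 4~4
overlap: 1~2, 3~1, 4~4
overlap: 1~2, 4~4
count: 6


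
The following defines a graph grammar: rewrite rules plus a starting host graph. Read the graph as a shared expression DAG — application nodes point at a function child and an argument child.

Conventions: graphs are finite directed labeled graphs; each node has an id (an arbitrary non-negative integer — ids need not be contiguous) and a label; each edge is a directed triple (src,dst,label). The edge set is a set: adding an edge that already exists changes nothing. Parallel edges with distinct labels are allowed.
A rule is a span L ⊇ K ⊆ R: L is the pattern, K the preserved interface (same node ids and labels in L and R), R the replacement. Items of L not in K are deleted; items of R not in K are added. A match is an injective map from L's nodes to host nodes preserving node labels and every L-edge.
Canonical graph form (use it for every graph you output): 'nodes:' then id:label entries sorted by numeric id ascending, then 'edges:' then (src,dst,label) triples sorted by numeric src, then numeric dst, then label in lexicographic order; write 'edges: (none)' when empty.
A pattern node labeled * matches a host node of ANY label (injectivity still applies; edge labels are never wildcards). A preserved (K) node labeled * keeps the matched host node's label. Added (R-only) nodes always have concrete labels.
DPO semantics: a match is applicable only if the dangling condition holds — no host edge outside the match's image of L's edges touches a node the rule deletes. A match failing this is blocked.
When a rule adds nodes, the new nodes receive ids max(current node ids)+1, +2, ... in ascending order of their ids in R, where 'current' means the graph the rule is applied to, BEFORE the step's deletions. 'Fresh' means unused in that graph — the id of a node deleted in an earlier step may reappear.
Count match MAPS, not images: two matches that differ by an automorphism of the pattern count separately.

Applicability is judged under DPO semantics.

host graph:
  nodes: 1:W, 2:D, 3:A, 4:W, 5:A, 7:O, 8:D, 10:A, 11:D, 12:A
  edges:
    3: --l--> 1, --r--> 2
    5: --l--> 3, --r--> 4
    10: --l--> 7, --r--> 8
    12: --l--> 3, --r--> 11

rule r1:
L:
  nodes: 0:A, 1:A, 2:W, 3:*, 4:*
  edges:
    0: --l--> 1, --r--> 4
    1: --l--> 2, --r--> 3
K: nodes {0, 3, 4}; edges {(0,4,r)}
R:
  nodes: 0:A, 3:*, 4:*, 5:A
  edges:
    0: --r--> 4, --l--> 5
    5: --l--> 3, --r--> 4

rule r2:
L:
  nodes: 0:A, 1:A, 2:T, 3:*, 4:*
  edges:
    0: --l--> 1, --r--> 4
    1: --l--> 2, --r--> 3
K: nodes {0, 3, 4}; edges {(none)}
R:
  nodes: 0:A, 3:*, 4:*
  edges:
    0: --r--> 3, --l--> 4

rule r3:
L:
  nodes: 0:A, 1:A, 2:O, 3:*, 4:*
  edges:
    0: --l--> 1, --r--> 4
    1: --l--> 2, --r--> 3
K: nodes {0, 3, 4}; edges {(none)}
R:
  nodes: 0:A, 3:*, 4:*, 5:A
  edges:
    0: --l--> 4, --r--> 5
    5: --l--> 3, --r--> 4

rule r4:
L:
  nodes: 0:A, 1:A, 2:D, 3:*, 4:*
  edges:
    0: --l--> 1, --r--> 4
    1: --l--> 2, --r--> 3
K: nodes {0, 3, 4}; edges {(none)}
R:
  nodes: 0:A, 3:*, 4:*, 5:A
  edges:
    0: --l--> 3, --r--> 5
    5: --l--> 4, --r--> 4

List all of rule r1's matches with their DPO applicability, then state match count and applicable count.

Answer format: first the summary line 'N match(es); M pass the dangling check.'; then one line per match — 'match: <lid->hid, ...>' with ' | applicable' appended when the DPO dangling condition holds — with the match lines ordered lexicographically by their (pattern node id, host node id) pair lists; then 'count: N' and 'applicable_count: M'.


2 match(es); 0 pass the dangling check.
match: 0->5, 1->3, 2->1, 3->2, 4->4
match: 0->12, 1->3, 2->1, 3->2, 4->11
count: 2
applicable_count: 0
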